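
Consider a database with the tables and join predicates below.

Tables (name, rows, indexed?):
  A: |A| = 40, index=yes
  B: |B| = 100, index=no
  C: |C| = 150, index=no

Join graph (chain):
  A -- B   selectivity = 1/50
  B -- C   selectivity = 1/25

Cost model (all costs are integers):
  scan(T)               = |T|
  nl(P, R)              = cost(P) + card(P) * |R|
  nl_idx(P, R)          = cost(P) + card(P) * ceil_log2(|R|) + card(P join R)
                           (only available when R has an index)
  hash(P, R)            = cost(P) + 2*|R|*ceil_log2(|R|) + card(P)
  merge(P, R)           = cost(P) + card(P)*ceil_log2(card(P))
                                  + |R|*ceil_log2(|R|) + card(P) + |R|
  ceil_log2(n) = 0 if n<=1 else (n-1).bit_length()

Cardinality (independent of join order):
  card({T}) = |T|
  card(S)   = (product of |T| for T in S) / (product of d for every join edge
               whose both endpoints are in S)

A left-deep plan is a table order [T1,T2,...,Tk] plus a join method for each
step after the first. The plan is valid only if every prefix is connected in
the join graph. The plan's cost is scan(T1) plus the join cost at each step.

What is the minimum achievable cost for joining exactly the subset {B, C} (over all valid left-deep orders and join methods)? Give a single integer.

1700

Selinger DP over subsets of {B,C}:
  {B}: scan cost=100, card=100
  {C}: scan cost=150, card=150
  {BC}: card=600; try (B,hash)→1700, (C,merge)→2250, (B,merge)→2300, (C,hash)→2600, (C,nl)→15100, (B,nl)→15150; best=1700 via (B,hash)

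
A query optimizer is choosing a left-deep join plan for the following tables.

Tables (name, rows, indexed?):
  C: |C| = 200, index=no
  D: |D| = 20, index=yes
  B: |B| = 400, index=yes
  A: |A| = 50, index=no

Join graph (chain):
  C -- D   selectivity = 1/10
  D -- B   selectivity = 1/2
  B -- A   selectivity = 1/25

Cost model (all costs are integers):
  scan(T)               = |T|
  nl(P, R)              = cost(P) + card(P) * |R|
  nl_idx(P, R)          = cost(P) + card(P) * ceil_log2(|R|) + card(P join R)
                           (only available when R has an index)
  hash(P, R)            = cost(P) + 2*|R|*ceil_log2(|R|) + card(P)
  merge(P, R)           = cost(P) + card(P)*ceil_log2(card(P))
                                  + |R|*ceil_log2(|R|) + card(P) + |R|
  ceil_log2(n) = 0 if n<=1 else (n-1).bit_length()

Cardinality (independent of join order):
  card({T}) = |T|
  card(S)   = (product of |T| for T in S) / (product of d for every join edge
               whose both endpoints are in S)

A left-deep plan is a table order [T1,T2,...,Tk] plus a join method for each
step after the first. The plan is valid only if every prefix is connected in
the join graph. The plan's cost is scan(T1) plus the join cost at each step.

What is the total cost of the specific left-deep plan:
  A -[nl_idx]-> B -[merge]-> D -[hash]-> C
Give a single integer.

21420

step 1: scan A: cost=50, card=50
step 2: join B via nl_idx
    card(P join B) = 50*400/(25) = 800
    cost = 50 + 50*9 + 800 = 1300
step 3: join D via merge
    card(P join D) = 800*20/(2) = 8000
    cost = 1300 + 800*10 + 20*5 + 800 + 20 = 10220
step 4: join C via hash
    card(P join C) = 8000*200/(10) = 160000
    cost = 10220 + 2*200*8 + 8000 = 21420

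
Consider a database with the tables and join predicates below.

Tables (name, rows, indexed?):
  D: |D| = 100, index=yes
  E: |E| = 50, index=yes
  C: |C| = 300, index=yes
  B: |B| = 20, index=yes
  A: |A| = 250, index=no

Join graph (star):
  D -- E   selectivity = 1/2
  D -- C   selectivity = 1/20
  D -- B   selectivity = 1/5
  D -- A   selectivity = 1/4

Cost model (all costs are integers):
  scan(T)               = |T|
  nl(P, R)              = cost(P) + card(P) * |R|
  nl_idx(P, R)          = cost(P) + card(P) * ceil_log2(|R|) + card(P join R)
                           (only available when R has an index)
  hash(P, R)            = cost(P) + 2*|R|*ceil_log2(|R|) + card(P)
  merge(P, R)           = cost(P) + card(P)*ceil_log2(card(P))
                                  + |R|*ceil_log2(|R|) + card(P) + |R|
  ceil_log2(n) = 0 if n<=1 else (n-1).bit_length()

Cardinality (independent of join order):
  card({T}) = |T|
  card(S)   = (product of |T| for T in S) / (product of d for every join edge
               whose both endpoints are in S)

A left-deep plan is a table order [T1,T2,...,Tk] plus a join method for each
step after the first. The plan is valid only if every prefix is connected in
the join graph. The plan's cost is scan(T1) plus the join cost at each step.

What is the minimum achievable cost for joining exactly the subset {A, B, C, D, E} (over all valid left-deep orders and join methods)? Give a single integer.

Selinger DP over subsets of {A,B,C,D,E}:
  {D}: scan cost=100, card=100
  {E}: scan cost=50, card=50
  {C}: scan cost=300, card=300
  {B}: scan cost=20, card=20
  {A}: scan cost=250, card=250
  {DE}: card=2500; try (E,hash)→800, (D,merge)→1200, (E,merge)→1250, (D,hash)→1500, (D,nl_idx)→2900, (E,nl_idx)→3200 …(+2); best=800 via (E,hash)
  {CD}: card=1500; try (D,hash)→2000, (C,nl_idx)→2500, (D,nl_idx)→3900, (C,merge)→3900, (D,merge)→4100, (C,hash)→5600 …(+2); best=2000 via (D,hash)
  {BD}: card=400; try (B,hash)→400, (D,nl_idx)→560, (D,merge)→940, (B,nl_idx)→1000, (B,merge)→1020, (D,hash)→1440 …(+2); best=400 via (B,hash)
  {AD}: card=6250; try (D,hash)→1900, (A,merge)→3150, (D,merge)→3300, (A,hash)→4200, (D,nl_idx)→8250, (A,nl)→25100 …(+1); best=1900 via (D,hash)
  {CDE}: card=37500; try (E,hash)→4100, (C,hash)→8700, (E,merge)→20350, (C,merge)→36300, (E,nl_idx)→48500, (C,nl_idx)→60800 …(+2); best=4100 via (E,hash)
  {BDE}: card=10000; try (E,hash)→1400, (B,hash)→3500, (E,merge)→4750, (E,nl_idx)→12800, (E,nl)→20400, (B,nl_idx)→23300 …(+2); best=1400 via (E,hash)
  {ADE}: card=156250; try (A,hash)→7300, (E,hash)→8750, (A,merge)→35550, (E,merge)→89750, (E,nl_idx)→195650, (E,nl)→314400 …(+1); best=7300 via (A,hash)
  {BCD}: card=6000; try (B,hash)→3700, (C,hash)→6200, (C,merge)→7400, (C,nl_idx)→10000, (B,nl_idx)→15500, (B,merge)→20120 …(+2); best=3700 via (B,hash)
  {ACD}: card=93750; try (A,hash)→7500, (C,hash)→13550, (A,merge)→22250, (C,merge)→92400, (C,nl_idx)→151900, (A,nl)→377000 …(+1); best=7500 via (A,hash)
  {ABD}: card=25000; try (A,hash)→4800, (A,merge)→6650, (B,hash)→8350, (B,nl_idx)→58150, (B,merge)→89520, (A,nl)→100400 …(+1); best=4800 via (A,hash)
  {BCDE}: card=150000; try (E,hash)→10300, (C,hash)→16800, (B,hash)→41800, (E,merge)→88050, (C,merge)→154400, (E,nl_idx)→189700 …(+6); best=10300 via (E,hash)
  {ACDE}: card=2343750; try (A,hash)→45600, (E,hash)→101850, (C,hash)→168950, (A,merge)→643850, (E,merge)→1695350, (E,nl_idx)→2913750 …(+5); best=45600 via (A,hash)
  {ABDE}: card=625000; try (A,hash)→15400, (E,hash)→30400, (A,merge)→153650, (B,hash)→163750, (E,merge)→405150, (E,nl_idx)→779800 …(+5); best=15400 via (A,hash)
  {ABCD}: card=375000; try (A,hash)→13700, (C,hash)→35200, (A,merge)→89950, (B,hash)→101450, (C,merge)→407800, (C,nl_idx)→604800 …(+5); best=13700 via (A,hash)
  {ABCDE}: card=9375000; try (A,hash)→164300, (E,hash)→389300, (C,hash)→645800, (B,hash)→2389550, (A,merge)→2862550, (E,merge)→7514050 …(+9); best=164300 via (A,hash)

164300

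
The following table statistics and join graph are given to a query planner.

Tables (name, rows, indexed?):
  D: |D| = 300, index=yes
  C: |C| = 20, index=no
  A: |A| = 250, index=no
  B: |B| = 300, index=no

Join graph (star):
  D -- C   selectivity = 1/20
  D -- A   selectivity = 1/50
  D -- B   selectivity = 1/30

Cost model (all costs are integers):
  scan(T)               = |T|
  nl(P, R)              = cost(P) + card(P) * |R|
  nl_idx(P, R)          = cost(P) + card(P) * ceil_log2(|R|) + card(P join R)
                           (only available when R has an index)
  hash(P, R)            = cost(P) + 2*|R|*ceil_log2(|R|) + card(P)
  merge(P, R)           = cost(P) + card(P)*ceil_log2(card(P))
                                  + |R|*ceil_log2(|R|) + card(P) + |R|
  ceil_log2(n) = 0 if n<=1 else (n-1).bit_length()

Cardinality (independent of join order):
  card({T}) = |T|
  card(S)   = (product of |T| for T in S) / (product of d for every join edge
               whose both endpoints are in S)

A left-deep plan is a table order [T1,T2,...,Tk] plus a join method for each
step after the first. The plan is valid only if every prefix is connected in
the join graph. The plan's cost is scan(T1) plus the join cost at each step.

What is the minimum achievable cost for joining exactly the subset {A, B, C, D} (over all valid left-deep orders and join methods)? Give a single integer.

11700

Selinger DP over subsets of {A,B,C,D}:
  {D}: scan cost=300, card=300
  {C}: scan cost=20, card=20
  {A}: scan cost=250, card=250
  {B}: scan cost=300, card=300
  {CD}: card=300; try (D,nl_idx)→500, (C,hash)→800, (D,merge)→3140, (C,merge)→3420, (D,hash)→5440, (D,nl)→6020 …(+1); best=500 via (D,nl_idx)
  {AD}: card=1500; try (D,nl_idx)→4000, (A,hash)→4600, (D,merge)→5500, (A,merge)→5550, (D,hash)→5900, (D,nl)→75250 …(+1); best=4000 via (D,nl_idx)
  {BD}: card=3000; try (D,hash)→6000, (D,nl_idx)→6000, (B,hash)→6000, (D,merge)→6300, (B,merge)→6300, (D,nl)→90300 …(+1); best=6000 via (D,hash)
  {ACD}: card=1500; try (A,hash)→4800, (C,hash)→5700, (A,merge)→5750, (C,merge)→22120, (C,nl)→34000, (A,nl)→75500; best=4800 via (A,hash)
  {BCD}: card=3000; try (B,hash)→6200, (B,merge)→6500, (C,hash)→9200, (C,merge)→45120, (C,nl)→66000, (B,nl)→90500; best=6200 via (B,hash)
  {ABD}: card=15000; try (B,hash)→10900, (A,hash)→13000, (B,merge)→25000, (A,merge)→47250, (B,nl)→454000, (A,nl)→756000; best=10900 via (B,hash)
  {ABCD}: card=15000; try (B,hash)→11700, (A,hash)→13200, (B,merge)→25800, (C,hash)→26100, (A,merge)→47450, (C,merge)→236020 …(+3); best=11700 via (B,hash)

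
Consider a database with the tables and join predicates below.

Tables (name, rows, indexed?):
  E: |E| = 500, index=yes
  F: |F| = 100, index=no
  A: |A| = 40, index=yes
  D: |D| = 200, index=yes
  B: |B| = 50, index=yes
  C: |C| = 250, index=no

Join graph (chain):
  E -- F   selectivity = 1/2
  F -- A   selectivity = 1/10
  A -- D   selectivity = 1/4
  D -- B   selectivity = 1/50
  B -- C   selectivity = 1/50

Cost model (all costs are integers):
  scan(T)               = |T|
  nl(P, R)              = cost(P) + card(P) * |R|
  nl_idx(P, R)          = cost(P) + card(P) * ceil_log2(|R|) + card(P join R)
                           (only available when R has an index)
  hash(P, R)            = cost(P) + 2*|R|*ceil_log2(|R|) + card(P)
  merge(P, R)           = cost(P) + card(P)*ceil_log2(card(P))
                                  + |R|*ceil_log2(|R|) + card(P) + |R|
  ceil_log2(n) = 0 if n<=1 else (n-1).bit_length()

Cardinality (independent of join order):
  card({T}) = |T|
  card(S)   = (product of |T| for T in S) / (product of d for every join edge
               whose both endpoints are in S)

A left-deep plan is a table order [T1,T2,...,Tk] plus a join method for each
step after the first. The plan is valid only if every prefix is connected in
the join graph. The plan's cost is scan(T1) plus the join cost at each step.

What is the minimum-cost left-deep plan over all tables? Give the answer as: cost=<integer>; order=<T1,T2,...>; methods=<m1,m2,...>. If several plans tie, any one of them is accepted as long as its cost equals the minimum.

cost=125980; order=C,B,D,A,F,E; methods=hash,nl_idx,hash,hash,hash

Selinger DP (subsets sized 1..n):
  {E}: scan cost=500, card=500
  {F}: scan cost=100, card=100
  {A}: scan cost=40, card=40
  {D}: scan cost=200, card=200
  {B}: scan cost=50, card=50
  {C}: scan cost=250, card=250
  {EF}: card=25000; try (F,hash)→2400, (E,merge)→5900, (F,merge)→6300, (E,hash)→9200, (E,nl_idx)→26000, (E,nl)→50100 …(+1); best=2400 via (F,hash)
  {AF}: card=400; try (A,hash)→680, (A,nl_idx)→1100, (F,merge)→1120, (A,merge)→1180, (F,hash)→1480, (F,nl)→4040 …(+1); best=680 via (A,hash)
  {AD}: card=2000; try (A,hash)→880, (D,merge)→2120, (A,merge)→2280, (D,nl_idx)→2360, (D,hash)→3280, (A,nl_idx)→3400 …(+2); best=880 via (A,hash)
  {BD}: card=200; try (D,nl_idx)→650, (B,hash)→1000, (B,nl_idx)→1600, (D,merge)→2200, (B,merge)→2350, (D,hash)→3300 …(+2); best=650 via (D,nl_idx)
  {BC}: card=250; try (B,hash)→1100, (B,nl_idx)→2000, (C,merge)→2650, (B,merge)→2850, (C,hash)→4100, (C,nl)→12550 …(+1); best=1100 via (B,hash)
  {AEF}: card=100000; try (E,merge)→9680, (E,hash)→10080, (A,hash)→27880, (E,nl_idx)→104280, (E,nl)→200680, (A,nl_idx)→252400 …(+2); best=9680 via (E,merge)
  {ADF}: card=20000; try (F,hash)→4280, (D,hash)→4280, (D,merge)→6480, (D,nl_idx)→23880, (F,merge)→25680, (D,nl)→80680 …(+1); best=4280 via (F,hash)
  {ABD}: card=2000; try (A,hash)→1330, (A,merge)→2730, (B,hash)→3480, (A,nl_idx)→3850, (A,nl)→8650, (B,nl_idx)→14880 …(+2); best=1330 via (A,hash)
  {BCD}: card=1000; try (D,nl_idx)→4100, (D,hash)→4550, (C,merge)→4700, (C,hash)→4850, (D,merge)→5150, (C,nl)→50650 …(+1); best=4100 via (D,nl_idx)
  {ADEF}: card=5000000; try (E,hash)→33280, (D,hash)→112880, (E,merge)→329280, (D,merge)→1811480, (E,nl_idx)→5184280, (D,nl_idx)→5809680 …(+2); best=33280 via (E,hash)
  {ABDF}: card=20000; try (F,hash)→4730, (B,hash)→24880, (F,merge)→26130, (B,nl_idx)→144280, (F,nl)→201330, (B,merge)→324630 …(+1); best=4730 via (F,hash)
  {ABCD}: card=10000; try (A,hash)→5580, (C,hash)→7330, (A,merge)→15380, (A,nl_idx)→20100, (C,merge)→27580, (A,nl)→44100 …(+1); best=5580 via (A,hash)
  {ABDEF}: card=5000000; try (E,hash)→33730, (E,merge)→329730, (B,hash)→5033880, (E,nl_idx)→5184730, (E,nl)→10004730, (B,nl_idx)→35033280 …(+2); best=33730 via (E,hash)
  {ABCDF}: card=100000; try (F,hash)→16980, (C,hash)→28730, (F,merge)→156380, (C,merge)→326980, (F,nl)→1005580, (C,nl)→5004730; best=16980 via (F,hash)
  {ABCDEF}: card=25000000; try (E,hash)→125980, (E,merge)→1821980, (C,hash)→5037730, (E,nl_idx)→25916980, (E,nl)→50016980, (C,merge)→120035980 …(+1); best=125980 via (E,hash)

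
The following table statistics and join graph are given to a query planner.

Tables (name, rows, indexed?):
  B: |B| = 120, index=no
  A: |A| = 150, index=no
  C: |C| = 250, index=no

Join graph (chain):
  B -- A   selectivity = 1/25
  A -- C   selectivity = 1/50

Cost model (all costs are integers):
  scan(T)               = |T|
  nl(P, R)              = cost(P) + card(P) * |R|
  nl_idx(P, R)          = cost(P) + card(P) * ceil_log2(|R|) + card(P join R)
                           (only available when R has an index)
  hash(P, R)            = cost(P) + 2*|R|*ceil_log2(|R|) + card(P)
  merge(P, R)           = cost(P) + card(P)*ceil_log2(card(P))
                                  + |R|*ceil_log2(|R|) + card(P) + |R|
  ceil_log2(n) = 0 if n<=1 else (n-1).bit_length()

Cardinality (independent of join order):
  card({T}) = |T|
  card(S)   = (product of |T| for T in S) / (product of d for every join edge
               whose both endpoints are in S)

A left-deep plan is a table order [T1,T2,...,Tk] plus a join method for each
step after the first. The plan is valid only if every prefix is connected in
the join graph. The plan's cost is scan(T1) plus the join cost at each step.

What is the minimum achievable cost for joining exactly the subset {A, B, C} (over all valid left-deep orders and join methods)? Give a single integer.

5330

Selinger DP over subsets of {A,B,C}:
  {B}: scan cost=120, card=120
  {A}: scan cost=150, card=150
  {C}: scan cost=250, card=250
  {AB}: card=720; try (B,hash)→1980, (A,merge)→2430, (B,merge)→2460, (A,hash)→2640, (A,nl)→18120, (B,nl)→18150; best=1980 via (B,hash)
  {AC}: card=750; try (A,hash)→2900, (C,merge)→3750, (A,merge)→3850, (C,hash)→4300, (C,nl)→37650, (A,nl)→37750; best=2900 via (A,hash)
  {ABC}: card=3600; try (B,hash)→5330, (C,hash)→6700, (B,merge)→12110, (C,merge)→12150, (B,nl)→92900, (C,nl)→181980; best=5330 via (B,hash)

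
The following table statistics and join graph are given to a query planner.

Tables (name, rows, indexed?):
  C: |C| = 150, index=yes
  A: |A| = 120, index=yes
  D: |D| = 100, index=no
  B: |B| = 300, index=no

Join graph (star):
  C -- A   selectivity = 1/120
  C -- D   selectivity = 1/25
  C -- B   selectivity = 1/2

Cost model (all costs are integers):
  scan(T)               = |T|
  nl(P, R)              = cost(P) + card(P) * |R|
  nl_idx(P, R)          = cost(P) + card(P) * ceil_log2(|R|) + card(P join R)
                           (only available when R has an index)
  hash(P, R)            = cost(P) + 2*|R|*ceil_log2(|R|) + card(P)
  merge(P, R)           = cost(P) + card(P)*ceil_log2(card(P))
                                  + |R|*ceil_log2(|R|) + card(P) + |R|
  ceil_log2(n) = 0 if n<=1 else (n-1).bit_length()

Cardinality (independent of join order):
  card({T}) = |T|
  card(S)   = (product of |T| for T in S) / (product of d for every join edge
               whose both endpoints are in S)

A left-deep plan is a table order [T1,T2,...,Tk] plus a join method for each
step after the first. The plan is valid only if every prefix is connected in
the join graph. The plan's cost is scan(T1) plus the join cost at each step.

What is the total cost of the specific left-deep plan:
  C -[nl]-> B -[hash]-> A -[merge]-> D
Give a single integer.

430130

step 1: scan C: cost=150, card=150
step 2: join B via nl
    card(P join B) = 150*300/(2) = 22500
    cost = 150 + 150*300 = 45150
step 3: join A via hash
    card(P join A) = 22500*120/(120) = 22500
    cost = 45150 + 2*120*7 + 22500 = 69330
step 4: join D via merge
    card(P join D) = 22500*100/(25) = 90000
    cost = 69330 + 22500*15 + 100*7 + 22500 + 100 = 430130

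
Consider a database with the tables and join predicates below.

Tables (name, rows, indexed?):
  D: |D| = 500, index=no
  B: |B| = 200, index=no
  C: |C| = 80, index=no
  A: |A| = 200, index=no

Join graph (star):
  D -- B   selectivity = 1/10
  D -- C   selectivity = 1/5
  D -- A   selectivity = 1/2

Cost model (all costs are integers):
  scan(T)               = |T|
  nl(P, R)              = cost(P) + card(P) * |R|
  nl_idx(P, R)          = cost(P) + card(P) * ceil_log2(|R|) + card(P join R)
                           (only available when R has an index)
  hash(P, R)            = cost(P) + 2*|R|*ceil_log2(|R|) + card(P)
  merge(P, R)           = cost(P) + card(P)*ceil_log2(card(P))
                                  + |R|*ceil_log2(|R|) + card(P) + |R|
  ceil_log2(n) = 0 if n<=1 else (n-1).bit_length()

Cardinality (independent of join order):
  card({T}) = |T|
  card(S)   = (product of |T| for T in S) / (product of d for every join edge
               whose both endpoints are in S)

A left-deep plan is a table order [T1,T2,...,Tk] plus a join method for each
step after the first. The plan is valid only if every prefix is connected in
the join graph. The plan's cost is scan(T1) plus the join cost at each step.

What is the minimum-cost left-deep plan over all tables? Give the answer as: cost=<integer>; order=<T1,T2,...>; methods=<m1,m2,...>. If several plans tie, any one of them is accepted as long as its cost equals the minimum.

Selinger DP (subsets sized 1..n):
  {D}: scan cost=500, card=500
  {B}: scan cost=200, card=200
  {C}: scan cost=80, card=80
  {A}: scan cost=200, card=200
  {BD}: card=10000; try (B,hash)→4200, (D,merge)→7000, (B,merge)→7300, (D,hash)→9400, (D,nl)→100200, (B,nl)→100500; best=4200 via (B,hash)
  {CD}: card=8000; try (C,hash)→2120, (D,merge)→5720, (C,merge)→6140, (D,hash)→9160, (D,nl)→40080, (C,nl)→40500; best=2120 via (C,hash)
  {AD}: card=50000; try (A,hash)→4200, (D,merge)→7000, (A,merge)→7300, (D,hash)→9400, (D,nl)→100200, (A,nl)→100500; best=4200 via (A,hash)
  {BCD}: card=160000; try (B,hash)→13320, (C,hash)→15320, (B,merge)→115920, (C,merge)→154840, (C,nl)→804200, (B,nl)→1602120; best=13320 via (B,hash)
  {ABD}: card=1000000; try (A,hash)→17400, (B,hash)→57400, (A,merge)→156000, (B,merge)→856000, (A,nl)→2004200, (B,nl)→10004200; best=17400 via (A,hash)
  {ACD}: card=800000; try (A,hash)→13320, (C,hash)→55320, (A,merge)→115920, (C,merge)→854840, (A,nl)→1602120, (C,nl)→4004200; best=13320 via (A,hash)
  {ABCD}: card=16000000; try (A,hash)→176520, (B,hash)→816520, (C,hash)→1018520, (A,merge)→3055120, (B,merge)→16815120, (C,merge)→21018040 …(+3); best=176520 via (A,hash)

cost=176520; order=D,C,B,A; methods=hash,hash,hash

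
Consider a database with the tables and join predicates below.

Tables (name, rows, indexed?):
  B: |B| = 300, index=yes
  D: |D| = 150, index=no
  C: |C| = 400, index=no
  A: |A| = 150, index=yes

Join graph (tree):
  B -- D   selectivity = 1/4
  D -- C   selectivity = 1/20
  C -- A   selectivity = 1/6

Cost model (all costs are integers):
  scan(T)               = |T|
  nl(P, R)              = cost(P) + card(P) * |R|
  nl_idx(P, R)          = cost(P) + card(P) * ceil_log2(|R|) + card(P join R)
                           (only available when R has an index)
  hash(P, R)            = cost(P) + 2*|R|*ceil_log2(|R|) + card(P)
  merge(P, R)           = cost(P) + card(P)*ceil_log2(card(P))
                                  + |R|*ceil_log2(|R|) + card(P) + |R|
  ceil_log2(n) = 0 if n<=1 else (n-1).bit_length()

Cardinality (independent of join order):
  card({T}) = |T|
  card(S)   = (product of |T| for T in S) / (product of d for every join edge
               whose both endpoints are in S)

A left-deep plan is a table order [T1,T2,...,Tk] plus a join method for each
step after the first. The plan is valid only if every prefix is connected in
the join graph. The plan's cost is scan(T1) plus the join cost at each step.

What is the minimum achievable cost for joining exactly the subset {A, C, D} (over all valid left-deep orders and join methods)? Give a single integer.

Selinger DP over subsets of {A,C,D}:
  {D}: scan cost=150, card=150
  {C}: scan cost=400, card=400
  {A}: scan cost=150, card=150
  {CD}: card=3000; try (D,hash)→3200, (C,merge)→5500, (D,merge)→5750, (C,hash)→7500, (C,nl)→60150, (D,nl)→60400; best=3200 via (D,hash)
  {AC}: card=10000; try (A,hash)→3200, (C,merge)→5500, (A,merge)→5750, (C,hash)→7500, (A,nl_idx)→13600, (C,nl)→60150 …(+1); best=3200 via (A,hash)
  {ACD}: card=75000; try (A,hash)→8600, (D,hash)→15600, (A,merge)→43550, (A,nl_idx)→102200, (D,merge)→154550, (A,nl)→453200 …(+1); best=8600 via (A,hash)

8600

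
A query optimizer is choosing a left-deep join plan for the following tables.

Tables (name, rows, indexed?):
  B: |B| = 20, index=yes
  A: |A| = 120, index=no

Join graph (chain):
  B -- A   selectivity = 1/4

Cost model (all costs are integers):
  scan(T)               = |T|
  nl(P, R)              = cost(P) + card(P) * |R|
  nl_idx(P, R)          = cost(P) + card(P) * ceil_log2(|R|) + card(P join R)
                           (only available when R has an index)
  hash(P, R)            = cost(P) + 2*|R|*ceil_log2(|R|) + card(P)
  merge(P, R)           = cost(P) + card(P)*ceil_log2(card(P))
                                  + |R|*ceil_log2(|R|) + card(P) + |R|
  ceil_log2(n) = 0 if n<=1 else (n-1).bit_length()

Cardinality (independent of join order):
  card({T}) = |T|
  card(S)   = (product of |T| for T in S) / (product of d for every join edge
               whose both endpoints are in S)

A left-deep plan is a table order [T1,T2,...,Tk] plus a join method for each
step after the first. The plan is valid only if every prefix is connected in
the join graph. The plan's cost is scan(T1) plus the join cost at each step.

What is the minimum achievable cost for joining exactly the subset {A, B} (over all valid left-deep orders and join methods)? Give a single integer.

Selinger DP over subsets of {A,B}:
  {B}: scan cost=20, card=20
  {A}: scan cost=120, card=120
  {AB}: card=600; try (B,hash)→440, (A,merge)→1100, (B,merge)→1200, (B,nl_idx)→1320, (A,hash)→1720, (A,nl)→2420 …(+1); best=440 via (B,hash)

440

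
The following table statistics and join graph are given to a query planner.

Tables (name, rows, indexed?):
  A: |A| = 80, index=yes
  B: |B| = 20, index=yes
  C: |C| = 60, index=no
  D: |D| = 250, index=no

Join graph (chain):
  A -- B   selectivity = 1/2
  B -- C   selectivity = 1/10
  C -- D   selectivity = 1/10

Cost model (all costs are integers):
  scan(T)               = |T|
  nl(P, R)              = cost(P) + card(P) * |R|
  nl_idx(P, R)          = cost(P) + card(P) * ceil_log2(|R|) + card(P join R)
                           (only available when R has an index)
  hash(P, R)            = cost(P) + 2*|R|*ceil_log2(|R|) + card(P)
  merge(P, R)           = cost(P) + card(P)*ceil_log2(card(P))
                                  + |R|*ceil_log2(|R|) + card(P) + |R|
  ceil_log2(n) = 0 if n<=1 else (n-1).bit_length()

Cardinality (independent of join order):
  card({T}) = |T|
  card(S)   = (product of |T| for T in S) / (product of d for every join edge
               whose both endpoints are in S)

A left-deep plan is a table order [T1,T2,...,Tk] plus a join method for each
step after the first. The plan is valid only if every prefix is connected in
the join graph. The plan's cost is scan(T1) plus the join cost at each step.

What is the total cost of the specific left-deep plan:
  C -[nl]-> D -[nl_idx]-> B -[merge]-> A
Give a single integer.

step 1: scan C: cost=60, card=60
step 2: join D via nl
    card(P join D) = 60*250/(10) = 1500
    cost = 60 + 60*250 = 15060
step 3: join B via nl_idx
    card(P join B) = 1500*20/(10) = 3000
    cost = 15060 + 1500*5 + 3000 = 25560
step 4: join A via merge
    card(P join A) = 3000*80/(2) = 120000
    cost = 25560 + 3000*12 + 80*7 + 3000 + 80 = 65200

65200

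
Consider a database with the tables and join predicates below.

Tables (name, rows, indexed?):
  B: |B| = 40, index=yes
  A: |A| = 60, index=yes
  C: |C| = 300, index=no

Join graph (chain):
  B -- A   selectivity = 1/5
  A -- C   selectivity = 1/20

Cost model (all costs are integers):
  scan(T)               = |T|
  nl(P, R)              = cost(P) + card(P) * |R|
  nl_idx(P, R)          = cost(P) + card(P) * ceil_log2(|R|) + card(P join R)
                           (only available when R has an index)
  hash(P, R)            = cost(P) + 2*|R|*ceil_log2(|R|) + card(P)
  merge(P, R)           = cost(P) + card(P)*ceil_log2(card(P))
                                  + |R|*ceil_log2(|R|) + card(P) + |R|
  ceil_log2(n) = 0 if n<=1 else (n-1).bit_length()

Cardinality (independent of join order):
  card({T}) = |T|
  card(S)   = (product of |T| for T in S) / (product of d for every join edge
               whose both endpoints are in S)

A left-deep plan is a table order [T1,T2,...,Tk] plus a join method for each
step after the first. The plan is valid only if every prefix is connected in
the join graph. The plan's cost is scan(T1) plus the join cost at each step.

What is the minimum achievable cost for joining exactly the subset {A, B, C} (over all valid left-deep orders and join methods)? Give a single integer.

2700

Selinger DP over subsets of {A,B,C}:
  {B}: scan cost=40, card=40
  {A}: scan cost=60, card=60
  {C}: scan cost=300, card=300
  {AB}: card=480; try (B,hash)→600, (A,merge)→740, (B,merge)→760, (A,nl_idx)→760, (A,hash)→800, (B,nl_idx)→900 …(+2); best=600 via (B,hash)
  {AC}: card=900; try (A,hash)→1320, (A,nl_idx)→3000, (C,merge)→3480, (A,merge)→3720, (C,hash)→5520, (C,nl)→18060 …(+1); best=1320 via (A,hash)
  {ABC}: card=7200; try (B,hash)→2700, (C,hash)→6480, (C,merge)→8400, (B,merge)→11500, (B,nl_idx)→13920, (B,nl)→37320 …(+1); best=2700 via (B,hash)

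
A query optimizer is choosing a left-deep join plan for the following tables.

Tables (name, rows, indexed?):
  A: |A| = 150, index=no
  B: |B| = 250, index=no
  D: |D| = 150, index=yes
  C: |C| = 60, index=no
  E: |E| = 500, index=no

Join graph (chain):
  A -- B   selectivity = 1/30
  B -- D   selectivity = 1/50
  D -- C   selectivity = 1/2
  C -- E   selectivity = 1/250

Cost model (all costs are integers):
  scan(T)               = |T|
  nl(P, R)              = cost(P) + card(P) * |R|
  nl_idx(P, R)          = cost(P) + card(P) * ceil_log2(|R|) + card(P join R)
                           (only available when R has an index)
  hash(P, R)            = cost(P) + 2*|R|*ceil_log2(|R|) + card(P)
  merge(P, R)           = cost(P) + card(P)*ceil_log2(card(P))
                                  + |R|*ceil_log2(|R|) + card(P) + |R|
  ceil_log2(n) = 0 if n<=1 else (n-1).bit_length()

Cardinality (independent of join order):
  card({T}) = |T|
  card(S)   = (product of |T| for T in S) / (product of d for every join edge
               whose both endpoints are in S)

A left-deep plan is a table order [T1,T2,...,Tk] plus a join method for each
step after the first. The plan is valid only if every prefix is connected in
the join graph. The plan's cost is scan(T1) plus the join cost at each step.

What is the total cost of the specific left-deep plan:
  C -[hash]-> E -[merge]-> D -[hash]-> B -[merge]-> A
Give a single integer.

step 1: scan C: cost=60, card=60
step 2: join E via hash
    card(P join E) = 60*500/(250) = 120
    cost = 60 + 2*500*9 + 60 = 9120
step 3: join D via merge
    card(P join D) = 120*150/(2) = 9000
    cost = 9120 + 120*7 + 150*8 + 120 + 150 = 11430
step 4: join B via hash
    card(P join B) = 9000*250/(50) = 45000
    cost = 11430 + 2*250*8 + 9000 = 24430
step 5: join A via merge
    card(P join A) = 45000*150/(30) = 225000
    cost = 24430 + 45000*16 + 150*8 + 45000 + 150 = 790780

790780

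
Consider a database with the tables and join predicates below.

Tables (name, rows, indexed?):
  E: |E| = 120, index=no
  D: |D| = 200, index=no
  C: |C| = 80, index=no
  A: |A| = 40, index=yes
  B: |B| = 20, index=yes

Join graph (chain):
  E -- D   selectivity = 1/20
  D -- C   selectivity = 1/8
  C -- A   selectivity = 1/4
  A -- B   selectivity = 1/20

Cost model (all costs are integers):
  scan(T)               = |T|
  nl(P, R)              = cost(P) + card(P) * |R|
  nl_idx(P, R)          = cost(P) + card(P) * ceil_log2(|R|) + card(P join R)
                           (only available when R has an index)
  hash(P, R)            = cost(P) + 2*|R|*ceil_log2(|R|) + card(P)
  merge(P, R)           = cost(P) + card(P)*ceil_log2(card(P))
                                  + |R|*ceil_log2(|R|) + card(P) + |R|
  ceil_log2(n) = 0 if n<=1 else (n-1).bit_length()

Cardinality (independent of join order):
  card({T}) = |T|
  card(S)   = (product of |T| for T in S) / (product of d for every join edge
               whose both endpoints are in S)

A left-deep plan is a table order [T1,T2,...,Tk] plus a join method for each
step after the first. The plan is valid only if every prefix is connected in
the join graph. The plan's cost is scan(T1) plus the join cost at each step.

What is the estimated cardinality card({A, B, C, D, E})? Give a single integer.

120000

Tables in S: A(40), B(20), C(80), D(200), E(120)
Edges inside S: E-D(d=20), D-C(d=8), C-A(d=4), A-B(d=20)
numerator = 40 * 20 * 80 * 200 * 120 = 1536000000
denominator = 20 * 8 * 4 * 20 = 12800
card(S) = 1536000000 / 12800 = 120000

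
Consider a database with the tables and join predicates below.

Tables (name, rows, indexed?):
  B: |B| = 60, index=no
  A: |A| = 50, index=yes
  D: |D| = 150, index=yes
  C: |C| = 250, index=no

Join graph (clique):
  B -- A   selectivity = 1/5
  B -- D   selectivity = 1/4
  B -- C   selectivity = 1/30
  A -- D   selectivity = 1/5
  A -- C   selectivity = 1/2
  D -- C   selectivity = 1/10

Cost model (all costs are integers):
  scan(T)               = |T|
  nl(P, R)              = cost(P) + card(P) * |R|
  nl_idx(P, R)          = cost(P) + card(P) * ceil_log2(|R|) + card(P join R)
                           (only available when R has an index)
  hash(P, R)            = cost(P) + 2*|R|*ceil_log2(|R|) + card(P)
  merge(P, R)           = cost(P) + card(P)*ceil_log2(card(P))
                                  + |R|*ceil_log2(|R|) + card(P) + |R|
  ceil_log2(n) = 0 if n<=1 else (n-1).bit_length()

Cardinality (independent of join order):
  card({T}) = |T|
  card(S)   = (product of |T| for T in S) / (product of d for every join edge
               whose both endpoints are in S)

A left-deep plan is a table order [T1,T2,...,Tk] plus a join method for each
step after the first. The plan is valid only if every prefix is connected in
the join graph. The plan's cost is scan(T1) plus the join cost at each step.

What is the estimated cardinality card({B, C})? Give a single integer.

Tables in S: B(60), C(250)
Edges inside S: B-C(d=30)
numerator = 60 * 250 = 15000
denominator = 30 = 30
card(S) = 15000 / 30 = 500

500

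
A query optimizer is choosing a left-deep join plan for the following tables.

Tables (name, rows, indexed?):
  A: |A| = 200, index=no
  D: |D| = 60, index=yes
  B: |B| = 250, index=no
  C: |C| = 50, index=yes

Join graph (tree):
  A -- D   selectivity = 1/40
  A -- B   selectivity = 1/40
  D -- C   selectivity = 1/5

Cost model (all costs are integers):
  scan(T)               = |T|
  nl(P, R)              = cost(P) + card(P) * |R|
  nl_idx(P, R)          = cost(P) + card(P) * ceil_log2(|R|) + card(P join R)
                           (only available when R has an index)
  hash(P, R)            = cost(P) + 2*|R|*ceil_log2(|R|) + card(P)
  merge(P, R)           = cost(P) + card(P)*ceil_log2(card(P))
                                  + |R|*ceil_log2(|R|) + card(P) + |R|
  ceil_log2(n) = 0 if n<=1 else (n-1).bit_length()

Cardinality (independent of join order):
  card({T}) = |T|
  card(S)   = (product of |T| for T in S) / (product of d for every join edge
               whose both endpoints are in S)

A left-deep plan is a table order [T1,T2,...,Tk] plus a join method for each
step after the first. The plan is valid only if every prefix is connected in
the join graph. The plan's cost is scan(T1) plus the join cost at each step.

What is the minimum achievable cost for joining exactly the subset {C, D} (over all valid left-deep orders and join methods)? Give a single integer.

Selinger DP over subsets of {C,D}:
  {D}: scan cost=60, card=60
  {C}: scan cost=50, card=50
  {CD}: card=600; try (C,hash)→720, (D,hash)→820, (D,merge)→820, (C,merge)→830, (D,nl_idx)→950, (C,nl_idx)→1020 …(+2); best=720 via (C,hash)

720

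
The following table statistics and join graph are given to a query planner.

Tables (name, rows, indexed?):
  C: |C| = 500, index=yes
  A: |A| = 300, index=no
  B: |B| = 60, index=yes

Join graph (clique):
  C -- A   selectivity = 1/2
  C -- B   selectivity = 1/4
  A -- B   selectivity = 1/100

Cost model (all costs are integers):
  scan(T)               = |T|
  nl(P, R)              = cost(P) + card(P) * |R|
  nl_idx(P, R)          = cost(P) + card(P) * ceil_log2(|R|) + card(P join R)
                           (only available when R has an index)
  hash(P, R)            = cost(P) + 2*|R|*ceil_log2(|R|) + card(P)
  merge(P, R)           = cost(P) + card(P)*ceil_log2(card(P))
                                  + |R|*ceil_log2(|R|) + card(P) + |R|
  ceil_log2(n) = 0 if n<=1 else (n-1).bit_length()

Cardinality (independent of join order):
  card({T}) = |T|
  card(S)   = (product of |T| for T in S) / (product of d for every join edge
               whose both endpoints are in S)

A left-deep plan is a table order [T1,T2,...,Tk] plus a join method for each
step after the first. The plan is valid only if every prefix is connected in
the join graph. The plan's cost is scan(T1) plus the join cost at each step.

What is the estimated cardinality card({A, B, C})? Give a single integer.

Tables in S: A(300), B(60), C(500)
Edges inside S: C-A(d=2), C-B(d=4), A-B(d=100)
numerator = 300 * 60 * 500 = 9000000
denominator = 2 * 4 * 100 = 800
card(S) = 9000000 / 800 = 11250

11250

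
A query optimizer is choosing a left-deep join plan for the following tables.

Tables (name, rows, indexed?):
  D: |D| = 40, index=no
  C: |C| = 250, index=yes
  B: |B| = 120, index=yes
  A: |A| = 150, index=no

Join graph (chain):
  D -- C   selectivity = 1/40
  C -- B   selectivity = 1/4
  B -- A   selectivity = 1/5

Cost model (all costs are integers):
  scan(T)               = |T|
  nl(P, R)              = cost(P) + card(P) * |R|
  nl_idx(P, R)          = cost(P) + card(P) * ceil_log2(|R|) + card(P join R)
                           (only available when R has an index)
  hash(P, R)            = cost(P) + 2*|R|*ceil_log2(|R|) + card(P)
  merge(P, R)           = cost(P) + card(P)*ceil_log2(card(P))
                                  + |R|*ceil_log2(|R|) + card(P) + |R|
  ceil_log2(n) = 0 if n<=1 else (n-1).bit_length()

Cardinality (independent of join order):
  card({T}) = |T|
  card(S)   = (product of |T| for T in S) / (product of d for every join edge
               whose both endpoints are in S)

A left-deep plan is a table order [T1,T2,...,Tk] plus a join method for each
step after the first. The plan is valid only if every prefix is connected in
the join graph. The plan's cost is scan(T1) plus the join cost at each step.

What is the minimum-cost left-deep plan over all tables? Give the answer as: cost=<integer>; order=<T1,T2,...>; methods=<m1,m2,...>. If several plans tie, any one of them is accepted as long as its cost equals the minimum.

cost=12440; order=D,C,B,A; methods=nl_idx,hash,hash

Selinger DP (subsets sized 1..n):
  {D}: scan cost=40, card=40
  {C}: scan cost=250, card=250
  {B}: scan cost=120, card=120
  {A}: scan cost=150, card=150
  {CD}: card=250; try (C,nl_idx)→610, (D,hash)→980, (C,merge)→2570, (D,merge)→2780, (C,hash)→4080, (C,nl)→10040 …(+1); best=610 via (C,nl_idx)
  {BC}: card=7500; try (B,hash)→2180, (C,merge)→3330, (B,merge)→3460, (C,hash)→4240, (C,nl_idx)→8580, (B,nl_idx)→9500 …(+2); best=2180 via (B,hash)
  {AB}: card=3600; try (B,hash)→1980, (A,merge)→2430, (B,merge)→2460, (A,hash)→2640, (B,nl_idx)→4800, (A,nl)→18120 …(+1); best=1980 via (B,hash)
  {BCD}: card=7500; try (B,hash)→2540, (B,merge)→3820, (B,nl_idx)→9860, (D,hash)→10160, (B,nl)→30610, (D,merge)→107460 …(+1); best=2540 via (B,hash)
  {ABC}: card=225000; try (C,hash)→9580, (A,hash)→12080, (C,merge)→51030, (A,merge)→108530, (C,nl_idx)→255780, (C,nl)→901980 …(+1); best=9580 via (C,hash)
  {ABCD}: card=225000; try (A,hash)→12440, (A,merge)→108890, (D,hash)→235060, (A,nl)→1127540, (D,merge)→4284860, (D,nl)→9009580; best=12440 via (A,hash)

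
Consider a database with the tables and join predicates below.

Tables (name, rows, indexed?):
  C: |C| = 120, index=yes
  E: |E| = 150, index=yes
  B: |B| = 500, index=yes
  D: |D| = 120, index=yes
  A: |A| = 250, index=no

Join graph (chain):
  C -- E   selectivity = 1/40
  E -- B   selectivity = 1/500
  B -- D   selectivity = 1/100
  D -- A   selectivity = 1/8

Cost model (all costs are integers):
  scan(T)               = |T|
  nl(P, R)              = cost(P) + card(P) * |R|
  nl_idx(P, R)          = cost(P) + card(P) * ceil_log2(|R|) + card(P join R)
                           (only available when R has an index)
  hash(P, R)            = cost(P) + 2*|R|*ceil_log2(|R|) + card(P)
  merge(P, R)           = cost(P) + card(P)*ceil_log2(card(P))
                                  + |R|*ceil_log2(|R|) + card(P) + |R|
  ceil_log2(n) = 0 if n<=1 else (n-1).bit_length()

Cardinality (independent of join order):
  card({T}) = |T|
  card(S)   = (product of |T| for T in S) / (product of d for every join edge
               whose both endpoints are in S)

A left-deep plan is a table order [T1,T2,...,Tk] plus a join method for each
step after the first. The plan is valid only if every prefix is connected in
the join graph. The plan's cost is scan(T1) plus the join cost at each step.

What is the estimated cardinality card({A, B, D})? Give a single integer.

Tables in S: A(250), B(500), D(120)
Edges inside S: B-D(d=100), D-A(d=8)
numerator = 250 * 500 * 120 = 15000000
denominator = 100 * 8 = 800
card(S) = 15000000 / 800 = 18750

18750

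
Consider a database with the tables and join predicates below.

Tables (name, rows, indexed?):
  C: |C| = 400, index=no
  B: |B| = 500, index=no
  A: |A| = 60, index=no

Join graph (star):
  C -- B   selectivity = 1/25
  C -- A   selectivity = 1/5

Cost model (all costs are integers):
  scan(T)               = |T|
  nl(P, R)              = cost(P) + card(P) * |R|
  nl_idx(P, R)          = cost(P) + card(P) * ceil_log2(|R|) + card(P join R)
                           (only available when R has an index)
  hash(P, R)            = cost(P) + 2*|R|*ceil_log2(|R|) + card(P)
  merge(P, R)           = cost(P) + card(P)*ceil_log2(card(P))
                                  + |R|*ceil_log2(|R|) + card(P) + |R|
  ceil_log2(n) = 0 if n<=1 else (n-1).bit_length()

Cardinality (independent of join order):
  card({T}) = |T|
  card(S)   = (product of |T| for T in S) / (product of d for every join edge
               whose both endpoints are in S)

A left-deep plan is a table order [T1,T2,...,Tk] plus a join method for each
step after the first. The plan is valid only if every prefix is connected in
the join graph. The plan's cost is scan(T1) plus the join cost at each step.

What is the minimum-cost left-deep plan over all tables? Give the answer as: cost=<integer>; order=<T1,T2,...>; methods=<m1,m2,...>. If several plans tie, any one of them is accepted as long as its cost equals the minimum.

cost=15320; order=C,A,B; methods=hash,hash

Selinger DP (subsets sized 1..n):
  {C}: scan cost=400, card=400
  {B}: scan cost=500, card=500
  {A}: scan cost=60, card=60
  {BC}: card=8000; try (C,hash)→8200, (B,merge)→9400, (C,merge)→9500, (B,hash)→9800, (B,nl)→200400, (C,nl)→200500; best=8200 via (C,hash)
  {AC}: card=4800; try (A,hash)→1520, (C,merge)→4480, (A,merge)→4820, (C,hash)→7320, (C,nl)→24060, (A,nl)→24400; best=1520 via (A,hash)
  {ABC}: card=96000; try (B,hash)→15320, (A,hash)→16920, (B,merge)→73720, (A,merge)→120620, (A,nl)→488200, (B,nl)→2401520; best=15320 via (B,hash)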